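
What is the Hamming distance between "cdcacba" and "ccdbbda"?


Comparing "cdcacba" and "ccdbbda" position by position:
  Position 0: 'c' vs 'c' => same
  Position 1: 'd' vs 'c' => differ
  Position 2: 'c' vs 'd' => differ
  Position 3: 'a' vs 'b' => differ
  Position 4: 'c' vs 'b' => differ
  Position 5: 'b' vs 'd' => differ
  Position 6: 'a' vs 'a' => same
Total differences (Hamming distance): 5

5


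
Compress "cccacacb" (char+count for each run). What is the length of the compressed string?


Input: cccacacb
Runs:
  'c' x 3 => "c3"
  'a' x 1 => "a1"
  'c' x 1 => "c1"
  'a' x 1 => "a1"
  'c' x 1 => "c1"
  'b' x 1 => "b1"
Compressed: "c3a1c1a1c1b1"
Compressed length: 12

12


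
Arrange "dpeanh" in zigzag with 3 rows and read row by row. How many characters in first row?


Zigzag "dpeanh" into 3 rows:
Placing characters:
  'd' => row 0
  'p' => row 1
  'e' => row 2
  'a' => row 1
  'n' => row 0
  'h' => row 1
Rows:
  Row 0: "dn"
  Row 1: "pah"
  Row 2: "e"
First row length: 2

2


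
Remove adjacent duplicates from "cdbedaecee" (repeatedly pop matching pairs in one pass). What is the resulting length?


Input: cdbedaecee
Stack-based adjacent duplicate removal:
  Read 'c': push. Stack: c
  Read 'd': push. Stack: cd
  Read 'b': push. Stack: cdb
  Read 'e': push. Stack: cdbe
  Read 'd': push. Stack: cdbed
  Read 'a': push. Stack: cdbeda
  Read 'e': push. Stack: cdbedae
  Read 'c': push. Stack: cdbedaec
  Read 'e': push. Stack: cdbedaece
  Read 'e': matches stack top 'e' => pop. Stack: cdbedaec
Final stack: "cdbedaec" (length 8)

8


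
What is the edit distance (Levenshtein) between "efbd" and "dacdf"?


Computing edit distance: "efbd" -> "dacdf"
DP table:
           d    a    c    d    f
      0    1    2    3    4    5
  e   1    1    2    3    4    5
  f   2    2    2    3    4    4
  b   3    3    3    3    4    5
  d   4    3    4    4    3    4
Edit distance = dp[4][5] = 4

4


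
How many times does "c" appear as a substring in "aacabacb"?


Searching for "c" in "aacabacb"
Scanning each position:
  Position 0: "a" => no
  Position 1: "a" => no
  Position 2: "c" => MATCH
  Position 3: "a" => no
  Position 4: "b" => no
  Position 5: "a" => no
  Position 6: "c" => MATCH
  Position 7: "b" => no
Total occurrences: 2

2


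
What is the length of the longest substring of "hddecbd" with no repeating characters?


Input: "hddecbd"
Sliding window (track last position of each char):
  Position 0 ('h'): window [0,0] length 1 -- new best
  Position 1 ('d'): window [0,1] length 2 -- new best
  Position 2 ('d'): repeat (last at 1), move window start to 2
  Position 2 ('d'): window [2,2] length 1
  Position 3 ('e'): window [2,3] length 2
  Position 4 ('c'): window [2,4] length 3 -- new best
  Position 5 ('b'): window [2,5] length 4 -- new best
  Position 6 ('d'): repeat (last at 2), move window start to 3
  Position 6 ('d'): window [3,6] length 4
Longest substring with no repeats: "decb" with length 4

4


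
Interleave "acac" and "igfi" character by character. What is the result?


Interleaving "acac" and "igfi":
  Position 0: 'a' from first, 'i' from second => "ai"
  Position 1: 'c' from first, 'g' from second => "cg"
  Position 2: 'a' from first, 'f' from second => "af"
  Position 3: 'c' from first, 'i' from second => "ci"
Result: aicgafci

aicgafci


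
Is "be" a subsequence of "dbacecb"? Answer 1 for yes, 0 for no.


Check if "be" is a subsequence of "dbacecb"
Greedy scan:
  Position 0 ('d'): no match needed
  Position 1 ('b'): matches sub[0] = 'b'
  Position 2 ('a'): no match needed
  Position 3 ('c'): no match needed
  Position 4 ('e'): matches sub[1] = 'e'
  Position 5 ('c'): no match needed
  Position 6 ('b'): no match needed
All 2 characters matched => is a subsequence

1


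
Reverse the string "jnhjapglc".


Input: jnhjapglc
Reading characters right to left:
  Position 8: 'c'
  Position 7: 'l'
  Position 6: 'g'
  Position 5: 'p'
  Position 4: 'a'
  Position 3: 'j'
  Position 2: 'h'
  Position 1: 'n'
  Position 0: 'j'
Reversed: clgpajhnj

clgpajhnj


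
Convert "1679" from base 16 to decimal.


Input: "1679" in base 16
Positional expansion:
  Digit '1' (value 1) x 16^3 = 4096
  Digit '6' (value 6) x 16^2 = 1536
  Digit '7' (value 7) x 16^1 = 112
  Digit '9' (value 9) x 16^0 = 9
Sum = 5753

5753


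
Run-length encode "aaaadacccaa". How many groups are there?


Input: aaaadacccaa
Scanning for consecutive runs:
  Group 1: 'a' x 4 (positions 0-3)
  Group 2: 'd' x 1 (positions 4-4)
  Group 3: 'a' x 1 (positions 5-5)
  Group 4: 'c' x 3 (positions 6-8)
  Group 5: 'a' x 2 (positions 9-10)
Total groups: 5

5


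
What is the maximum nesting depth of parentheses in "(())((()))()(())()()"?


Input: "(())((()))()(())()()"
Tracking depth:
  Position 0 '(': depth becomes 1
  Position 1 '(': depth becomes 2
  Position 2 ')': depth becomes 1
  Position 3 ')': depth becomes 0
  Position 4 '(': depth becomes 1
  Position 5 '(': depth becomes 2
  Position 6 '(': depth becomes 3
  Position 7 ')': depth becomes 2
  Position 8 ')': depth becomes 1
  Position 9 ')': depth becomes 0
  Position 10 '(': depth becomes 1
  Position 11 ')': depth becomes 0
  Position 12 '(': depth becomes 1
  Position 13 '(': depth becomes 2
  Position 14 ')': depth becomes 1
  Position 15 ')': depth becomes 0
  Position 16 '(': depth becomes 1
  Position 17 ')': depth becomes 0
  Position 18 '(': depth becomes 1
  Position 19 ')': depth becomes 0
Maximum depth reached: 3

3


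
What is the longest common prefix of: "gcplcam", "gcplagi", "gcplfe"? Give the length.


Words: gcplcam, gcplagi, gcplfe
  Position 0: all 'g' => match
  Position 1: all 'c' => match
  Position 2: all 'p' => match
  Position 3: all 'l' => match
  Position 4: ('c', 'a', 'f') => mismatch, stop
LCP = "gcpl" (length 4)

4


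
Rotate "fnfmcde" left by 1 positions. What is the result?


Input: "fnfmcde", rotate left by 1
First 1 characters: "f"
Remaining characters: "nfmcde"
Concatenate remaining + first: "nfmcde" + "f" = "nfmcdef"

nfmcdef


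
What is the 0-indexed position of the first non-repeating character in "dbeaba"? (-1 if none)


Input: dbeaba
Character frequencies:
  'a': 2
  'b': 2
  'd': 1
  'e': 1
Scanning left to right for freq == 1:
  Position 0 ('d'): unique! => answer = 0

0


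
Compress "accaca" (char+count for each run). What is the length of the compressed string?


Input: accaca
Runs:
  'a' x 1 => "a1"
  'c' x 2 => "c2"
  'a' x 1 => "a1"
  'c' x 1 => "c1"
  'a' x 1 => "a1"
Compressed: "a1c2a1c1a1"
Compressed length: 10

10


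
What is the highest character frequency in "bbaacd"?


Input: bbaacd
Character counts:
  'a': 2
  'b': 2
  'c': 1
  'd': 1
Maximum frequency: 2

2


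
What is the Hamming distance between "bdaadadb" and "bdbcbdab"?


Comparing "bdaadadb" and "bdbcbdab" position by position:
  Position 0: 'b' vs 'b' => same
  Position 1: 'd' vs 'd' => same
  Position 2: 'a' vs 'b' => differ
  Position 3: 'a' vs 'c' => differ
  Position 4: 'd' vs 'b' => differ
  Position 5: 'a' vs 'd' => differ
  Position 6: 'd' vs 'a' => differ
  Position 7: 'b' vs 'b' => same
Total differences (Hamming distance): 5

5


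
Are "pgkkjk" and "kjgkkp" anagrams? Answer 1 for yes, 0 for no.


Strings: "pgkkjk", "kjgkkp"
Sorted first:  gjkkkp
Sorted second: gjkkkp
Sorted forms match => anagrams

1


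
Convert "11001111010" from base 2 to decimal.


Input: "11001111010" in base 2
Positional expansion:
  Digit '1' (value 1) x 2^10 = 1024
  Digit '1' (value 1) x 2^9 = 512
  Digit '0' (value 0) x 2^8 = 0
  Digit '0' (value 0) x 2^7 = 0
  Digit '1' (value 1) x 2^6 = 64
  Digit '1' (value 1) x 2^5 = 32
  Digit '1' (value 1) x 2^4 = 16
  Digit '1' (value 1) x 2^3 = 8
  Digit '0' (value 0) x 2^2 = 0
  Digit '1' (value 1) x 2^1 = 2
  Digit '0' (value 0) x 2^0 = 0
Sum = 1658

1658


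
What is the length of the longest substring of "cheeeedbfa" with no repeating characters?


Input: "cheeeedbfa"
Sliding window (track last position of each char):
  Position 0 ('c'): window [0,0] length 1 -- new best
  Position 1 ('h'): window [0,1] length 2 -- new best
  Position 2 ('e'): window [0,2] length 3 -- new best
  Position 3 ('e'): repeat (last at 2), move window start to 3
  Position 3 ('e'): window [3,3] length 1
  Position 4 ('e'): repeat (last at 3), move window start to 4
  Position 4 ('e'): window [4,4] length 1
  Position 5 ('e'): repeat (last at 4), move window start to 5
  Position 5 ('e'): window [5,5] length 1
  Position 6 ('d'): window [5,6] length 2
  Position 7 ('b'): window [5,7] length 3
  Position 8 ('f'): window [5,8] length 4 -- new best
  Position 9 ('a'): window [5,9] length 5 -- new best
Longest substring with no repeats: "edbfa" with length 5

5


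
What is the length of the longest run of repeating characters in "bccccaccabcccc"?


Input: "bccccaccabcccc"
Scanning for longest run:
  Position 1 ('c'): new char, reset run to 1
  Position 2 ('c'): continues run of 'c', length=2
  Position 3 ('c'): continues run of 'c', length=3
  Position 4 ('c'): continues run of 'c', length=4
  Position 5 ('a'): new char, reset run to 1
  Position 6 ('c'): new char, reset run to 1
  Position 7 ('c'): continues run of 'c', length=2
  Position 8 ('a'): new char, reset run to 1
  Position 9 ('b'): new char, reset run to 1
  Position 10 ('c'): new char, reset run to 1
  Position 11 ('c'): continues run of 'c', length=2
  Position 12 ('c'): continues run of 'c', length=3
  Position 13 ('c'): continues run of 'c', length=4
Longest run: 'c' with length 4

4


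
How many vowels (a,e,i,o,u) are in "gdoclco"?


Input: gdoclco
Checking each character:
  'g' at position 0: consonant
  'd' at position 1: consonant
  'o' at position 2: vowel (running total: 1)
  'c' at position 3: consonant
  'l' at position 4: consonant
  'c' at position 5: consonant
  'o' at position 6: vowel (running total: 2)
Total vowels: 2

2


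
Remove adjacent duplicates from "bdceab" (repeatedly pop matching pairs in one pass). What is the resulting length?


Input: bdceab
Stack-based adjacent duplicate removal:
  Read 'b': push. Stack: b
  Read 'd': push. Stack: bd
  Read 'c': push. Stack: bdc
  Read 'e': push. Stack: bdce
  Read 'a': push. Stack: bdcea
  Read 'b': push. Stack: bdceab
Final stack: "bdceab" (length 6)

6


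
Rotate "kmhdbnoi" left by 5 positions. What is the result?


Input: "kmhdbnoi", rotate left by 5
First 5 characters: "kmhdb"
Remaining characters: "noi"
Concatenate remaining + first: "noi" + "kmhdb" = "noikmhdb"

noikmhdb


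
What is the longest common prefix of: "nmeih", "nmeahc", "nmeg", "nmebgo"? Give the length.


Words: nmeih, nmeahc, nmeg, nmebgo
  Position 0: all 'n' => match
  Position 1: all 'm' => match
  Position 2: all 'e' => match
  Position 3: ('i', 'a', 'g', 'b') => mismatch, stop
LCP = "nme" (length 3)

3


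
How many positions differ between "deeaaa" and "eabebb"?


Comparing "deeaaa" and "eabebb" position by position:
  Position 0: 'd' vs 'e' => DIFFER
  Position 1: 'e' vs 'a' => DIFFER
  Position 2: 'e' vs 'b' => DIFFER
  Position 3: 'a' vs 'e' => DIFFER
  Position 4: 'a' vs 'b' => DIFFER
  Position 5: 'a' vs 'b' => DIFFER
Positions that differ: 6

6


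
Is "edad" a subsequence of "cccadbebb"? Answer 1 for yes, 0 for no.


Check if "edad" is a subsequence of "cccadbebb"
Greedy scan:
  Position 0 ('c'): no match needed
  Position 1 ('c'): no match needed
  Position 2 ('c'): no match needed
  Position 3 ('a'): no match needed
  Position 4 ('d'): no match needed
  Position 5 ('b'): no match needed
  Position 6 ('e'): matches sub[0] = 'e'
  Position 7 ('b'): no match needed
  Position 8 ('b'): no match needed
Only matched 1/4 characters => not a subsequence

0


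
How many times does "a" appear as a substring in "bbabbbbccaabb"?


Searching for "a" in "bbabbbbccaabb"
Scanning each position:
  Position 0: "b" => no
  Position 1: "b" => no
  Position 2: "a" => MATCH
  Position 3: "b" => no
  Position 4: "b" => no
  Position 5: "b" => no
  Position 6: "b" => no
  Position 7: "c" => no
  Position 8: "c" => no
  Position 9: "a" => MATCH
  Position 10: "a" => MATCH
  Position 11: "b" => no
  Position 12: "b" => no
Total occurrences: 3

3


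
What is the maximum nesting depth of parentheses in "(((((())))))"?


Input: "(((((())))))"
Tracking depth:
  Position 0 '(': depth becomes 1
  Position 1 '(': depth becomes 2
  Position 2 '(': depth becomes 3
  Position 3 '(': depth becomes 4
  Position 4 '(': depth becomes 5
  Position 5 '(': depth becomes 6
  Position 6 ')': depth becomes 5
  Position 7 ')': depth becomes 4
  Position 8 ')': depth becomes 3
  Position 9 ')': depth becomes 2
  Position 10 ')': depth becomes 1
  Position 11 ')': depth becomes 0
Maximum depth reached: 6

6


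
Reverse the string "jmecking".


Input: jmecking
Reading characters right to left:
  Position 7: 'g'
  Position 6: 'n'
  Position 5: 'i'
  Position 4: 'k'
  Position 3: 'c'
  Position 2: 'e'
  Position 1: 'm'
  Position 0: 'j'
Reversed: gnikcemj

gnikcemj


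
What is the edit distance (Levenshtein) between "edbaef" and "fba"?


Computing edit distance: "edbaef" -> "fba"
DP table:
           f    b    a
      0    1    2    3
  e   1    1    2    3
  d   2    2    2    3
  b   3    3    2    3
  a   4    4    3    2
  e   5    5    4    3
  f   6    5    5    4
Edit distance = dp[6][3] = 4

4


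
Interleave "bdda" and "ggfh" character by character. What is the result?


Interleaving "bdda" and "ggfh":
  Position 0: 'b' from first, 'g' from second => "bg"
  Position 1: 'd' from first, 'g' from second => "dg"
  Position 2: 'd' from first, 'f' from second => "df"
  Position 3: 'a' from first, 'h' from second => "ah"
Result: bgdgdfah

bgdgdfah


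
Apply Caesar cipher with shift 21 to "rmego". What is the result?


Caesar cipher: shift "rmego" by 21
  'r' (pos 17) + 21 = pos 12 = 'm'
  'm' (pos 12) + 21 = pos 7 = 'h'
  'e' (pos 4) + 21 = pos 25 = 'z'
  'g' (pos 6) + 21 = pos 1 = 'b'
  'o' (pos 14) + 21 = pos 9 = 'j'
Result: mhzbj

mhzbj


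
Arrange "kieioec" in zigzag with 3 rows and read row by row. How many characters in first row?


Zigzag "kieioec" into 3 rows:
Placing characters:
  'k' => row 0
  'i' => row 1
  'e' => row 2
  'i' => row 1
  'o' => row 0
  'e' => row 1
  'c' => row 2
Rows:
  Row 0: "ko"
  Row 1: "iie"
  Row 2: "ec"
First row length: 2

2


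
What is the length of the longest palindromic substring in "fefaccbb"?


Input: "fefaccbb"
Checking substrings for palindromes:
  [0:3] "fef" (len 3) => palindrome
  [4:6] "cc" (len 2) => palindrome
  [6:8] "bb" (len 2) => palindrome
Longest palindromic substring: "fef" with length 3

3


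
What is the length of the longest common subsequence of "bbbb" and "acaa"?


LCS of "bbbb" and "acaa"
DP table:
           a    c    a    a
      0    0    0    0    0
  b   0    0    0    0    0
  b   0    0    0    0    0
  b   0    0    0    0    0
  b   0    0    0    0    0
LCS length = dp[4][4] = 0

0


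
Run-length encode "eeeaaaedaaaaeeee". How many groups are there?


Input: eeeaaaedaaaaeeee
Scanning for consecutive runs:
  Group 1: 'e' x 3 (positions 0-2)
  Group 2: 'a' x 3 (positions 3-5)
  Group 3: 'e' x 1 (positions 6-6)
  Group 4: 'd' x 1 (positions 7-7)
  Group 5: 'a' x 4 (positions 8-11)
  Group 6: 'e' x 4 (positions 12-15)
Total groups: 6

6


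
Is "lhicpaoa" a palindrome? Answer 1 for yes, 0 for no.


Input: lhicpaoa
Reversed: aoapcihl
  Compare pos 0 ('l') with pos 7 ('a'): MISMATCH
  Compare pos 1 ('h') with pos 6 ('o'): MISMATCH
  Compare pos 2 ('i') with pos 5 ('a'): MISMATCH
  Compare pos 3 ('c') with pos 4 ('p'): MISMATCH
Result: not a palindrome

0


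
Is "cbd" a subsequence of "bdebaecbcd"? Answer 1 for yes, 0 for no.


Check if "cbd" is a subsequence of "bdebaecbcd"
Greedy scan:
  Position 0 ('b'): no match needed
  Position 1 ('d'): no match needed
  Position 2 ('e'): no match needed
  Position 3 ('b'): no match needed
  Position 4 ('a'): no match needed
  Position 5 ('e'): no match needed
  Position 6 ('c'): matches sub[0] = 'c'
  Position 7 ('b'): matches sub[1] = 'b'
  Position 8 ('c'): no match needed
  Position 9 ('d'): matches sub[2] = 'd'
All 3 characters matched => is a subsequence

1


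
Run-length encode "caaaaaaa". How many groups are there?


Input: caaaaaaa
Scanning for consecutive runs:
  Group 1: 'c' x 1 (positions 0-0)
  Group 2: 'a' x 7 (positions 1-7)
Total groups: 2

2


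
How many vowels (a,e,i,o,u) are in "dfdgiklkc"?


Input: dfdgiklkc
Checking each character:
  'd' at position 0: consonant
  'f' at position 1: consonant
  'd' at position 2: consonant
  'g' at position 3: consonant
  'i' at position 4: vowel (running total: 1)
  'k' at position 5: consonant
  'l' at position 6: consonant
  'k' at position 7: consonant
  'c' at position 8: consonant
Total vowels: 1

1


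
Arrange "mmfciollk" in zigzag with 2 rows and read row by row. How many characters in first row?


Zigzag "mmfciollk" into 2 rows:
Placing characters:
  'm' => row 0
  'm' => row 1
  'f' => row 0
  'c' => row 1
  'i' => row 0
  'o' => row 1
  'l' => row 0
  'l' => row 1
  'k' => row 0
Rows:
  Row 0: "mfilk"
  Row 1: "mcol"
First row length: 5

5


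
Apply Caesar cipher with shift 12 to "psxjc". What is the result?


Caesar cipher: shift "psxjc" by 12
  'p' (pos 15) + 12 = pos 1 = 'b'
  's' (pos 18) + 12 = pos 4 = 'e'
  'x' (pos 23) + 12 = pos 9 = 'j'
  'j' (pos 9) + 12 = pos 21 = 'v'
  'c' (pos 2) + 12 = pos 14 = 'o'
Result: bejvo

bejvo


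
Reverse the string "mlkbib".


Input: mlkbib
Reading characters right to left:
  Position 5: 'b'
  Position 4: 'i'
  Position 3: 'b'
  Position 2: 'k'
  Position 1: 'l'
  Position 0: 'm'
Reversed: bibklm

bibklm


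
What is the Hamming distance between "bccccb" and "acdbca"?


Comparing "bccccb" and "acdbca" position by position:
  Position 0: 'b' vs 'a' => differ
  Position 1: 'c' vs 'c' => same
  Position 2: 'c' vs 'd' => differ
  Position 3: 'c' vs 'b' => differ
  Position 4: 'c' vs 'c' => same
  Position 5: 'b' vs 'a' => differ
Total differences (Hamming distance): 4

4


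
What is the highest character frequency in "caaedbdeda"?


Input: caaedbdeda
Character counts:
  'a': 3
  'b': 1
  'c': 1
  'd': 3
  'e': 2
Maximum frequency: 3

3


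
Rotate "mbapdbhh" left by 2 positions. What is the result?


Input: "mbapdbhh", rotate left by 2
First 2 characters: "mb"
Remaining characters: "apdbhh"
Concatenate remaining + first: "apdbhh" + "mb" = "apdbhhmb"

apdbhhmb


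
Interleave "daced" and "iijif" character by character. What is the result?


Interleaving "daced" and "iijif":
  Position 0: 'd' from first, 'i' from second => "di"
  Position 1: 'a' from first, 'i' from second => "ai"
  Position 2: 'c' from first, 'j' from second => "cj"
  Position 3: 'e' from first, 'i' from second => "ei"
  Position 4: 'd' from first, 'f' from second => "df"
Result: diaicjeidf

diaicjeidf


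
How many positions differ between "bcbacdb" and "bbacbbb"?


Comparing "bcbacdb" and "bbacbbb" position by position:
  Position 0: 'b' vs 'b' => same
  Position 1: 'c' vs 'b' => DIFFER
  Position 2: 'b' vs 'a' => DIFFER
  Position 3: 'a' vs 'c' => DIFFER
  Position 4: 'c' vs 'b' => DIFFER
  Position 5: 'd' vs 'b' => DIFFER
  Position 6: 'b' vs 'b' => same
Positions that differ: 5

5


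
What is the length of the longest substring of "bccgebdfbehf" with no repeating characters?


Input: "bccgebdfbehf"
Sliding window (track last position of each char):
  Position 0 ('b'): window [0,0] length 1 -- new best
  Position 1 ('c'): window [0,1] length 2 -- new best
  Position 2 ('c'): repeat (last at 1), move window start to 2
  Position 2 ('c'): window [2,2] length 1
  Position 3 ('g'): window [2,3] length 2
  Position 4 ('e'): window [2,4] length 3 -- new best
  Position 5 ('b'): window [2,5] length 4 -- new best
  Position 6 ('d'): window [2,6] length 5 -- new best
  Position 7 ('f'): window [2,7] length 6 -- new best
  Position 8 ('b'): repeat (last at 5), move window start to 6
  Position 8 ('b'): window [6,8] length 3
  Position 9 ('e'): window [6,9] length 4
  Position 10 ('h'): window [6,10] length 5
  Position 11 ('f'): repeat (last at 7), move window start to 8
  Position 11 ('f'): window [8,11] length 4
Longest substring with no repeats: "cgebdf" with length 6

6


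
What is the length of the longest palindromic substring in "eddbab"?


Input: "eddbab"
Checking substrings for palindromes:
  [3:6] "bab" (len 3) => palindrome
  [1:3] "dd" (len 2) => palindrome
Longest palindromic substring: "bab" with length 3

3


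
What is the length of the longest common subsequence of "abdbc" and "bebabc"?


LCS of "abdbc" and "bebabc"
DP table:
           b    e    b    a    b    c
      0    0    0    0    0    0    0
  a   0    0    0    0    1    1    1
  b   0    1    1    1    1    2    2
  d   0    1    1    1    1    2    2
  b   0    1    1    2    2    2    2
  c   0    1    1    2    2    2    3
LCS length = dp[5][6] = 3

3


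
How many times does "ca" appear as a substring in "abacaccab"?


Searching for "ca" in "abacaccab"
Scanning each position:
  Position 0: "ab" => no
  Position 1: "ba" => no
  Position 2: "ac" => no
  Position 3: "ca" => MATCH
  Position 4: "ac" => no
  Position 5: "cc" => no
  Position 6: "ca" => MATCH
  Position 7: "ab" => no
Total occurrences: 2

2


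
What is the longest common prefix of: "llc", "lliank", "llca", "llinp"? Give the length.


Words: llc, lliank, llca, llinp
  Position 0: all 'l' => match
  Position 1: all 'l' => match
  Position 2: ('c', 'i', 'c', 'i') => mismatch, stop
LCP = "ll" (length 2)

2


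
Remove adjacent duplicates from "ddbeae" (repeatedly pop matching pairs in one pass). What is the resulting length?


Input: ddbeae
Stack-based adjacent duplicate removal:
  Read 'd': push. Stack: d
  Read 'd': matches stack top 'd' => pop. Stack: (empty)
  Read 'b': push. Stack: b
  Read 'e': push. Stack: be
  Read 'a': push. Stack: bea
  Read 'e': push. Stack: beae
Final stack: "beae" (length 4)

4


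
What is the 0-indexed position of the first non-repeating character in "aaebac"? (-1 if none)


Input: aaebac
Character frequencies:
  'a': 3
  'b': 1
  'c': 1
  'e': 1
Scanning left to right for freq == 1:
  Position 0 ('a'): freq=3, skip
  Position 1 ('a'): freq=3, skip
  Position 2 ('e'): unique! => answer = 2

2


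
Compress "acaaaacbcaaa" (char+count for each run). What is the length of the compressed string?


Input: acaaaacbcaaa
Runs:
  'a' x 1 => "a1"
  'c' x 1 => "c1"
  'a' x 4 => "a4"
  'c' x 1 => "c1"
  'b' x 1 => "b1"
  'c' x 1 => "c1"
  'a' x 3 => "a3"
Compressed: "a1c1a4c1b1c1a3"
Compressed length: 14

14


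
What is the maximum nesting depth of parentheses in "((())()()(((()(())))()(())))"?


Input: "((())()()(((()(())))()(())))"
Tracking depth:
  Position 0 '(': depth becomes 1
  Position 1 '(': depth becomes 2
  Position 2 '(': depth becomes 3
  Position 3 ')': depth becomes 2
  Position 4 ')': depth becomes 1
  Position 5 '(': depth becomes 2
  Position 6 ')': depth becomes 1
  Position 7 '(': depth becomes 2
  Position 8 ')': depth becomes 1
  Position 9 '(': depth becomes 2
  Position 10 '(': depth becomes 3
  Position 11 '(': depth becomes 4
  Position 12 '(': depth becomes 5
  Position 13 ')': depth becomes 4
  Position 14 '(': depth becomes 5
  Position 15 '(': depth becomes 6
  Position 16 ')': depth becomes 5
  Position 17 ')': depth becomes 4
  Position 18 ')': depth becomes 3
  Position 19 ')': depth becomes 2
  Position 20 '(': depth becomes 3
  Position 21 ')': depth becomes 2
  Position 22 '(': depth becomes 3
  Position 23 '(': depth becomes 4
  Position 24 ')': depth becomes 3
  Position 25 ')': depth becomes 2
  Position 26 ')': depth becomes 1
  Position 27 ')': depth becomes 0
Maximum depth reached: 6

6


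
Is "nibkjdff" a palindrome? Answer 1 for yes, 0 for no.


Input: nibkjdff
Reversed: ffdjkbin
  Compare pos 0 ('n') with pos 7 ('f'): MISMATCH
  Compare pos 1 ('i') with pos 6 ('f'): MISMATCH
  Compare pos 2 ('b') with pos 5 ('d'): MISMATCH
  Compare pos 3 ('k') with pos 4 ('j'): MISMATCH
Result: not a palindrome

0


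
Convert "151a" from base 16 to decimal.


Input: "151a" in base 16
Positional expansion:
  Digit '1' (value 1) x 16^3 = 4096
  Digit '5' (value 5) x 16^2 = 1280
  Digit '1' (value 1) x 16^1 = 16
  Digit 'a' (value 10) x 16^0 = 10
Sum = 5402

5402


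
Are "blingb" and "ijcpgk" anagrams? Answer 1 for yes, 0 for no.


Strings: "blingb", "ijcpgk"
Sorted first:  bbgiln
Sorted second: cgijkp
Differ at position 0: 'b' vs 'c' => not anagrams

0


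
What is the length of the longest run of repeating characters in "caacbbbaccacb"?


Input: "caacbbbaccacb"
Scanning for longest run:
  Position 1 ('a'): new char, reset run to 1
  Position 2 ('a'): continues run of 'a', length=2
  Position 3 ('c'): new char, reset run to 1
  Position 4 ('b'): new char, reset run to 1
  Position 5 ('b'): continues run of 'b', length=2
  Position 6 ('b'): continues run of 'b', length=3
  Position 7 ('a'): new char, reset run to 1
  Position 8 ('c'): new char, reset run to 1
  Position 9 ('c'): continues run of 'c', length=2
  Position 10 ('a'): new char, reset run to 1
  Position 11 ('c'): new char, reset run to 1
  Position 12 ('b'): new char, reset run to 1
Longest run: 'b' with length 3

3


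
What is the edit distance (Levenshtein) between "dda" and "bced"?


Computing edit distance: "dda" -> "bced"
DP table:
           b    c    e    d
      0    1    2    3    4
  d   1    1    2    3    3
  d   2    2    2    3    3
  a   3    3    3    3    4
Edit distance = dp[3][4] = 4

4


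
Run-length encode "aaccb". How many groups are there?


Input: aaccb
Scanning for consecutive runs:
  Group 1: 'a' x 2 (positions 0-1)
  Group 2: 'c' x 2 (positions 2-3)
  Group 3: 'b' x 1 (positions 4-4)
Total groups: 3

3


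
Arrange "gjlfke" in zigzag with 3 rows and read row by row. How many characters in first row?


Zigzag "gjlfke" into 3 rows:
Placing characters:
  'g' => row 0
  'j' => row 1
  'l' => row 2
  'f' => row 1
  'k' => row 0
  'e' => row 1
Rows:
  Row 0: "gk"
  Row 1: "jfe"
  Row 2: "l"
First row length: 2

2


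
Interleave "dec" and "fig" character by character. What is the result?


Interleaving "dec" and "fig":
  Position 0: 'd' from first, 'f' from second => "df"
  Position 1: 'e' from first, 'i' from second => "ei"
  Position 2: 'c' from first, 'g' from second => "cg"
Result: dfeicg

dfeicg


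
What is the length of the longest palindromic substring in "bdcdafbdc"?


Input: "bdcdafbdc"
Checking substrings for palindromes:
  [1:4] "dcd" (len 3) => palindrome
Longest palindromic substring: "dcd" with length 3

3


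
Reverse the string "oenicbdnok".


Input: oenicbdnok
Reading characters right to left:
  Position 9: 'k'
  Position 8: 'o'
  Position 7: 'n'
  Position 6: 'd'
  Position 5: 'b'
  Position 4: 'c'
  Position 3: 'i'
  Position 2: 'n'
  Position 1: 'e'
  Position 0: 'o'
Reversed: kondbcineo

kondbcineo


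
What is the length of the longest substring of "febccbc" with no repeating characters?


Input: "febccbc"
Sliding window (track last position of each char):
  Position 0 ('f'): window [0,0] length 1 -- new best
  Position 1 ('e'): window [0,1] length 2 -- new best
  Position 2 ('b'): window [0,2] length 3 -- new best
  Position 3 ('c'): window [0,3] length 4 -- new best
  Position 4 ('c'): repeat (last at 3), move window start to 4
  Position 4 ('c'): window [4,4] length 1
  Position 5 ('b'): window [4,5] length 2
  Position 6 ('c'): repeat (last at 4), move window start to 5
  Position 6 ('c'): window [5,6] length 2
Longest substring with no repeats: "febc" with length 4

4


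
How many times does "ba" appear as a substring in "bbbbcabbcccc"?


Searching for "ba" in "bbbbcabbcccc"
Scanning each position:
  Position 0: "bb" => no
  Position 1: "bb" => no
  Position 2: "bb" => no
  Position 3: "bc" => no
  Position 4: "ca" => no
  Position 5: "ab" => no
  Position 6: "bb" => no
  Position 7: "bc" => no
  Position 8: "cc" => no
  Position 9: "cc" => no
  Position 10: "cc" => no
Total occurrences: 0

0


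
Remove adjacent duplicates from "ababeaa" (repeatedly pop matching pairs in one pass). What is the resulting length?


Input: ababeaa
Stack-based adjacent duplicate removal:
  Read 'a': push. Stack: a
  Read 'b': push. Stack: ab
  Read 'a': push. Stack: aba
  Read 'b': push. Stack: abab
  Read 'e': push. Stack: ababe
  Read 'a': push. Stack: ababea
  Read 'a': matches stack top 'a' => pop. Stack: ababe
Final stack: "ababe" (length 5)

5


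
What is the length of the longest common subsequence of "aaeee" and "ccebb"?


LCS of "aaeee" and "ccebb"
DP table:
           c    c    e    b    b
      0    0    0    0    0    0
  a   0    0    0    0    0    0
  a   0    0    0    0    0    0
  e   0    0    0    1    1    1
  e   0    0    0    1    1    1
  e   0    0    0    1    1    1
LCS length = dp[5][5] = 1

1


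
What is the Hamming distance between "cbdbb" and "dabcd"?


Comparing "cbdbb" and "dabcd" position by position:
  Position 0: 'c' vs 'd' => differ
  Position 1: 'b' vs 'a' => differ
  Position 2: 'd' vs 'b' => differ
  Position 3: 'b' vs 'c' => differ
  Position 4: 'b' vs 'd' => differ
Total differences (Hamming distance): 5

5


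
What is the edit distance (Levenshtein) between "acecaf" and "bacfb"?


Computing edit distance: "acecaf" -> "bacfb"
DP table:
           b    a    c    f    b
      0    1    2    3    4    5
  a   1    1    1    2    3    4
  c   2    2    2    1    2    3
  e   3    3    3    2    2    3
  c   4    4    4    3    3    3
  a   5    5    4    4    4    4
  f   6    6    5    5    4    5
Edit distance = dp[6][5] = 5

5


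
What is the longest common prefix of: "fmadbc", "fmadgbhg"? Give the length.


Words: fmadbc, fmadgbhg
  Position 0: all 'f' => match
  Position 1: all 'm' => match
  Position 2: all 'a' => match
  Position 3: all 'd' => match
  Position 4: ('b', 'g') => mismatch, stop
LCP = "fmad" (length 4)

4


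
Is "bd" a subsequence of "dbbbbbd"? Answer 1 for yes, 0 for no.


Check if "bd" is a subsequence of "dbbbbbd"
Greedy scan:
  Position 0 ('d'): no match needed
  Position 1 ('b'): matches sub[0] = 'b'
  Position 2 ('b'): no match needed
  Position 3 ('b'): no match needed
  Position 4 ('b'): no match needed
  Position 5 ('b'): no match needed
  Position 6 ('d'): matches sub[1] = 'd'
All 2 characters matched => is a subsequence

1


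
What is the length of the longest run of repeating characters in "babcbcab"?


Input: "babcbcab"
Scanning for longest run:
  Position 1 ('a'): new char, reset run to 1
  Position 2 ('b'): new char, reset run to 1
  Position 3 ('c'): new char, reset run to 1
  Position 4 ('b'): new char, reset run to 1
  Position 5 ('c'): new char, reset run to 1
  Position 6 ('a'): new char, reset run to 1
  Position 7 ('b'): new char, reset run to 1
Longest run: 'b' with length 1

1


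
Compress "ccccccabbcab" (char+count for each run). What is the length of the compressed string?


Input: ccccccabbcab
Runs:
  'c' x 6 => "c6"
  'a' x 1 => "a1"
  'b' x 2 => "b2"
  'c' x 1 => "c1"
  'a' x 1 => "a1"
  'b' x 1 => "b1"
Compressed: "c6a1b2c1a1b1"
Compressed length: 12

12


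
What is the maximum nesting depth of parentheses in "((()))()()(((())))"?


Input: "((()))()()(((())))"
Tracking depth:
  Position 0 '(': depth becomes 1
  Position 1 '(': depth becomes 2
  Position 2 '(': depth becomes 3
  Position 3 ')': depth becomes 2
  Position 4 ')': depth becomes 1
  Position 5 ')': depth becomes 0
  Position 6 '(': depth becomes 1
  Position 7 ')': depth becomes 0
  Position 8 '(': depth becomes 1
  Position 9 ')': depth becomes 0
  Position 10 '(': depth becomes 1
  Position 11 '(': depth becomes 2
  Position 12 '(': depth becomes 3
  Position 13 '(': depth becomes 4
  Position 14 ')': depth becomes 3
  Position 15 ')': depth becomes 2
  Position 16 ')': depth becomes 1
  Position 17 ')': depth becomes 0
Maximum depth reached: 4

4


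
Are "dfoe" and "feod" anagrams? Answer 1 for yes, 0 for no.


Strings: "dfoe", "feod"
Sorted first:  defo
Sorted second: defo
Sorted forms match => anagrams

1


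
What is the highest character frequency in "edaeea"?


Input: edaeea
Character counts:
  'a': 2
  'd': 1
  'e': 3
Maximum frequency: 3

3


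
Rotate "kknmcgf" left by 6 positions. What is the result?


Input: "kknmcgf", rotate left by 6
First 6 characters: "kknmcg"
Remaining characters: "f"
Concatenate remaining + first: "f" + "kknmcg" = "fkknmcg"

fkknmcg


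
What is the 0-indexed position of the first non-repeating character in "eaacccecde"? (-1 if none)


Input: eaacccecde
Character frequencies:
  'a': 2
  'c': 4
  'd': 1
  'e': 3
Scanning left to right for freq == 1:
  Position 0 ('e'): freq=3, skip
  Position 1 ('a'): freq=2, skip
  Position 2 ('a'): freq=2, skip
  Position 3 ('c'): freq=4, skip
  Position 4 ('c'): freq=4, skip
  Position 5 ('c'): freq=4, skip
  Position 6 ('e'): freq=3, skip
  Position 7 ('c'): freq=4, skip
  Position 8 ('d'): unique! => answer = 8

8


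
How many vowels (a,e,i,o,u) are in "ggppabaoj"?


Input: ggppabaoj
Checking each character:
  'g' at position 0: consonant
  'g' at position 1: consonant
  'p' at position 2: consonant
  'p' at position 3: consonant
  'a' at position 4: vowel (running total: 1)
  'b' at position 5: consonant
  'a' at position 6: vowel (running total: 2)
  'o' at position 7: vowel (running total: 3)
  'j' at position 8: consonant
Total vowels: 3

3


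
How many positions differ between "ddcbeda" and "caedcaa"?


Comparing "ddcbeda" and "caedcaa" position by position:
  Position 0: 'd' vs 'c' => DIFFER
  Position 1: 'd' vs 'a' => DIFFER
  Position 2: 'c' vs 'e' => DIFFER
  Position 3: 'b' vs 'd' => DIFFER
  Position 4: 'e' vs 'c' => DIFFER
  Position 5: 'd' vs 'a' => DIFFER
  Position 6: 'a' vs 'a' => same
Positions that differ: 6

6


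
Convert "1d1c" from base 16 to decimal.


Input: "1d1c" in base 16
Positional expansion:
  Digit '1' (value 1) x 16^3 = 4096
  Digit 'd' (value 13) x 16^2 = 3328
  Digit '1' (value 1) x 16^1 = 16
  Digit 'c' (value 12) x 16^0 = 12
Sum = 7452

7452


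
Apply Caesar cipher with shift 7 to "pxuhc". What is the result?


Caesar cipher: shift "pxuhc" by 7
  'p' (pos 15) + 7 = pos 22 = 'w'
  'x' (pos 23) + 7 = pos 4 = 'e'
  'u' (pos 20) + 7 = pos 1 = 'b'
  'h' (pos 7) + 7 = pos 14 = 'o'
  'c' (pos 2) + 7 = pos 9 = 'j'
Result: weboj

weboj


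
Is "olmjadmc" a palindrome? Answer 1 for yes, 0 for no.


Input: olmjadmc
Reversed: cmdajmlo
  Compare pos 0 ('o') with pos 7 ('c'): MISMATCH
  Compare pos 1 ('l') with pos 6 ('m'): MISMATCH
  Compare pos 2 ('m') with pos 5 ('d'): MISMATCH
  Compare pos 3 ('j') with pos 4 ('a'): MISMATCH
Result: not a palindrome

0


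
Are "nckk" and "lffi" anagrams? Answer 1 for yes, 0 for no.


Strings: "nckk", "lffi"
Sorted first:  ckkn
Sorted second: ffil
Differ at position 0: 'c' vs 'f' => not anagrams

0


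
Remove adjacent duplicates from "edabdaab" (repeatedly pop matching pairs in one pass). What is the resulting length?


Input: edabdaab
Stack-based adjacent duplicate removal:
  Read 'e': push. Stack: e
  Read 'd': push. Stack: ed
  Read 'a': push. Stack: eda
  Read 'b': push. Stack: edab
  Read 'd': push. Stack: edabd
  Read 'a': push. Stack: edabda
  Read 'a': matches stack top 'a' => pop. Stack: edabd
  Read 'b': push. Stack: edabdb
Final stack: "edabdb" (length 6)

6


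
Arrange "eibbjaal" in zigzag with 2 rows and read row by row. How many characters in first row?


Zigzag "eibbjaal" into 2 rows:
Placing characters:
  'e' => row 0
  'i' => row 1
  'b' => row 0
  'b' => row 1
  'j' => row 0
  'a' => row 1
  'a' => row 0
  'l' => row 1
Rows:
  Row 0: "ebja"
  Row 1: "ibal"
First row length: 4

4


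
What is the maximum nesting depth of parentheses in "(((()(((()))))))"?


Input: "(((()(((()))))))"
Tracking depth:
  Position 0 '(': depth becomes 1
  Position 1 '(': depth becomes 2
  Position 2 '(': depth becomes 3
  Position 3 '(': depth becomes 4
  Position 4 ')': depth becomes 3
  Position 5 '(': depth becomes 4
  Position 6 '(': depth becomes 5
  Position 7 '(': depth becomes 6
  Position 8 '(': depth becomes 7
  Position 9 ')': depth becomes 6
  Position 10 ')': depth becomes 5
  Position 11 ')': depth becomes 4
  Position 12 ')': depth becomes 3
  Position 13 ')': depth becomes 2
  Position 14 ')': depth becomes 1
  Position 15 ')': depth becomes 0
Maximum depth reached: 7

7


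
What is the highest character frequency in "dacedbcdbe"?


Input: dacedbcdbe
Character counts:
  'a': 1
  'b': 2
  'c': 2
  'd': 3
  'e': 2
Maximum frequency: 3

3


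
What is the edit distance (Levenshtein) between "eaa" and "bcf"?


Computing edit distance: "eaa" -> "bcf"
DP table:
           b    c    f
      0    1    2    3
  e   1    1    2    3
  a   2    2    2    3
  a   3    3    3    3
Edit distance = dp[3][3] = 3

3


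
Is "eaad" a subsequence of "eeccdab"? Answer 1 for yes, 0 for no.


Check if "eaad" is a subsequence of "eeccdab"
Greedy scan:
  Position 0 ('e'): matches sub[0] = 'e'
  Position 1 ('e'): no match needed
  Position 2 ('c'): no match needed
  Position 3 ('c'): no match needed
  Position 4 ('d'): no match needed
  Position 5 ('a'): matches sub[1] = 'a'
  Position 6 ('b'): no match needed
Only matched 2/4 characters => not a subsequence

0


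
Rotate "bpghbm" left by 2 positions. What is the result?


Input: "bpghbm", rotate left by 2
First 2 characters: "bp"
Remaining characters: "ghbm"
Concatenate remaining + first: "ghbm" + "bp" = "ghbmbp"

ghbmbp


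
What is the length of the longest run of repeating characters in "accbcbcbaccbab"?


Input: "accbcbcbaccbab"
Scanning for longest run:
  Position 1 ('c'): new char, reset run to 1
  Position 2 ('c'): continues run of 'c', length=2
  Position 3 ('b'): new char, reset run to 1
  Position 4 ('c'): new char, reset run to 1
  Position 5 ('b'): new char, reset run to 1
  Position 6 ('c'): new char, reset run to 1
  Position 7 ('b'): new char, reset run to 1
  Position 8 ('a'): new char, reset run to 1
  Position 9 ('c'): new char, reset run to 1
  Position 10 ('c'): continues run of 'c', length=2
  Position 11 ('b'): new char, reset run to 1
  Position 12 ('a'): new char, reset run to 1
  Position 13 ('b'): new char, reset run to 1
Longest run: 'c' with length 2

2


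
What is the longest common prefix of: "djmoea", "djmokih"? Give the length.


Words: djmoea, djmokih
  Position 0: all 'd' => match
  Position 1: all 'j' => match
  Position 2: all 'm' => match
  Position 3: all 'o' => match
  Position 4: ('e', 'k') => mismatch, stop
LCP = "djmo" (length 4)

4


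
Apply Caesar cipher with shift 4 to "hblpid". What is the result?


Caesar cipher: shift "hblpid" by 4
  'h' (pos 7) + 4 = pos 11 = 'l'
  'b' (pos 1) + 4 = pos 5 = 'f'
  'l' (pos 11) + 4 = pos 15 = 'p'
  'p' (pos 15) + 4 = pos 19 = 't'
  'i' (pos 8) + 4 = pos 12 = 'm'
  'd' (pos 3) + 4 = pos 7 = 'h'
Result: lfptmh

lfptmh


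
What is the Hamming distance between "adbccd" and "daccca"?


Comparing "adbccd" and "daccca" position by position:
  Position 0: 'a' vs 'd' => differ
  Position 1: 'd' vs 'a' => differ
  Position 2: 'b' vs 'c' => differ
  Position 3: 'c' vs 'c' => same
  Position 4: 'c' vs 'c' => same
  Position 5: 'd' vs 'a' => differ
Total differences (Hamming distance): 4

4


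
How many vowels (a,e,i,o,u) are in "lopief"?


Input: lopief
Checking each character:
  'l' at position 0: consonant
  'o' at position 1: vowel (running total: 1)
  'p' at position 2: consonant
  'i' at position 3: vowel (running total: 2)
  'e' at position 4: vowel (running total: 3)
  'f' at position 5: consonant
Total vowels: 3

3


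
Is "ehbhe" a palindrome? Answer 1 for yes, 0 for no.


Input: ehbhe
Reversed: ehbhe
  Compare pos 0 ('e') with pos 4 ('e'): match
  Compare pos 1 ('h') with pos 3 ('h'): match
Result: palindrome

1
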